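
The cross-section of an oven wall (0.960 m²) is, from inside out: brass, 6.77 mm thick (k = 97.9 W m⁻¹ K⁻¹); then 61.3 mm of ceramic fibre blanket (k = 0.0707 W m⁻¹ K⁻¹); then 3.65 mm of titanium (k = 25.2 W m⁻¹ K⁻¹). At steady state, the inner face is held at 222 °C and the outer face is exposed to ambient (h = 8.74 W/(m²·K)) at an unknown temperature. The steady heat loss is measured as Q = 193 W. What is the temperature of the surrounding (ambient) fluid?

T_out = 24.6 °C

Series resistances:
  R_brass = L/(kA) = 0.00677/(97.9·0.960) = 7.203×10^-5 K/W
  R_ceramic fibre blanket = L/(kA) = 0.0613/(0.0707·0.960) = 0.9032 K/W
  R_titanium = L/(kA) = 0.00365/(25.2·0.960) = 1.509×10^-4 K/W
  R_conv,out = 1/(hA) = 1/(8.74·0.960) = 0.1192 K/W
ΣR = 1.023 K/W
ΔT = Q·ΣR = 193 × 1.023 = 197.4 K
Heat flows outward, so T_out = T_in − ΔT = 222 − 197.4 = 24.6 °C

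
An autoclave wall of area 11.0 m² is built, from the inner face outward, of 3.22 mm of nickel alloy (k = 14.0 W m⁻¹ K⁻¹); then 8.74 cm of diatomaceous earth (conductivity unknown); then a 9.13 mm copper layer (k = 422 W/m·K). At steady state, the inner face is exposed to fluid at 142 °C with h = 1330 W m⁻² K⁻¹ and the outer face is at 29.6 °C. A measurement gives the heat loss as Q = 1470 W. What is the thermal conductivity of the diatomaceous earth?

k = 0.104 W/m·K

ΣR = ΔT/Q = |142 − 29.6|/1470 = 0.07646 K/W
Known resistances:
  R_conv,in = 1/(hA) = 1/(1330·11.0) = 6.835×10^-5 K/W
  R_nickel alloy = L/(kA) = 0.00322/(14.0·11.0) = 2.091×10^-5 K/W
  R_copper = L/(kA) = 0.00913/(422·11.0) = 1.967×10^-6 K/W
R_diatomaceous earth = ΣR − ΣR_known = 0.07646 − 9.123×10^-5 = 0.07637 K/W
L/(kA) = 0.07637 ⇒ k = 0.0874/(0.07637·11.0) = 0.104 W/m·K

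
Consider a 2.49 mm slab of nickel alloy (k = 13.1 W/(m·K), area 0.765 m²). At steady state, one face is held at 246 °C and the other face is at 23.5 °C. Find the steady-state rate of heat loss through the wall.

Q = kA·ΔT/L = 13.1 × 0.765 × |246 °C − 23.5 °C| / 0.00249 = 8.95×10^5 W

Q = 895 kW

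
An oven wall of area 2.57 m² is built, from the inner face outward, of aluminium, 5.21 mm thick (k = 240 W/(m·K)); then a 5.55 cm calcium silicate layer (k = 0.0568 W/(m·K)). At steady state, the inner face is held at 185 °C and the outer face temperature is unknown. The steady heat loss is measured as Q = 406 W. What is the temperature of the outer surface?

T_out = 30.6 °C

Series resistances:
  R_aluminium = L/(kA) = 0.00521/(240·2.57) = 8.447×10^-6 K/W
  R_calcium silicate = L/(kA) = 0.0555/(0.0568·2.57) = 0.3802 K/W
ΣR = 0.3802 K/W
ΔT = Q·ΣR = 406 × 0.3802 = 154.4 K
Heat flows outward, so T_out = T_in − ΔT = 185 − 154.4 = 30.6 °C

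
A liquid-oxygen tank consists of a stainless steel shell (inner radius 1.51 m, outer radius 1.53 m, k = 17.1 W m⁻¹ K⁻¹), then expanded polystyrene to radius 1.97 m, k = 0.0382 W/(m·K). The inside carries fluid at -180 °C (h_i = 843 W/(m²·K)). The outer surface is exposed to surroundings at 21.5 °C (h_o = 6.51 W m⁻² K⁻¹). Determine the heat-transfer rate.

Q = 656 W

Treat each layer as a resistance in series:
  R_conv,in = 1/(4πr²h) = 1/(4π·1.51²·843) = 4.140×10^-5 K/W
  R_stainless steel = (1/1.51 − 1/1.53)/(4πk) = 0.008657/(4π·17.1) = 4.029×10^-5 K/W
  R_expanded polystyrene = (1/1.53 − 1/1.97)/(4πk) = 0.1460/(4π·0.0382) = 0.3041 K/W
  R_conv,out = 1/(4πr²h) = 1/(4π·1.97²·6.51) = 0.003150 K/W
ΣR = 4.140×10^-5 + 4.029×10^-5 + 0.3041 + 0.003150 = 0.3073 K/W
Q = ΔT/ΣR = (-180 °C − 21.5 °C)/0.3073 = -656 W
(Negative Q ⇒ heat flows inward; heat gain = 656 W.)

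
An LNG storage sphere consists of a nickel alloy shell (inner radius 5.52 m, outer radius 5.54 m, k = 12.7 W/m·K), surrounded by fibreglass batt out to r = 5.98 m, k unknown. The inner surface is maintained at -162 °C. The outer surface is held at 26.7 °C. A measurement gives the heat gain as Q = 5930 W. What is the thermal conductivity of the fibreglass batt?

ΣR = ΔT/Q = |-162 − 26.7|/5930 = 0.03182 K/W
Known resistances:
  R_nickel alloy = (1/5.52 − 1/5.54)/(4πk) = 6.540×10^-4/(4π·12.7) = 4.098×10^-6 K/W
R_fibreglass batt = ΣR − ΣR_known = 0.03182 − 4.098×10^-6 = 0.03182 K/W
(1/r₁−1/r₂)/(4πk) = 0.03182 ⇒ k = 0.01328/(4π·0.03182) = 0.0332 W/m·K

k = 0.0332 W/m·K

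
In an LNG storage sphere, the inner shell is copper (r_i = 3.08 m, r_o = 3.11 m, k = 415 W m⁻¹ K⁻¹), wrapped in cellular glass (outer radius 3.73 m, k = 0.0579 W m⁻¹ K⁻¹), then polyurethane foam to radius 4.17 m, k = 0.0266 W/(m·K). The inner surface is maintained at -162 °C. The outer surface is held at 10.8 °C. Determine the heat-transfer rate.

Treat each layer as a resistance in series:
  R_copper = (1/3.08 − 1/3.11)/(4πk) = 0.003132/(4π·415) = 6.006×10^-7 K/W
  R_cellular glass = (1/3.11 − 1/3.73)/(4πk) = 0.05345/(4π·0.0579) = 0.07346 K/W
  R_polyurethane foam = (1/3.73 − 1/4.17)/(4πk) = 0.02829/(4π·0.0266) = 0.08463 K/W
ΣR = 6.006×10^-7 + 0.07346 + 0.08463 = 0.1581 K/W
Q = ΔT/ΣR = (-162 °C − 10.8 °C)/0.1581 = -1090 W
(Negative Q ⇒ heat flows inward; heat gain = 1090 W.)

Q = 1090 W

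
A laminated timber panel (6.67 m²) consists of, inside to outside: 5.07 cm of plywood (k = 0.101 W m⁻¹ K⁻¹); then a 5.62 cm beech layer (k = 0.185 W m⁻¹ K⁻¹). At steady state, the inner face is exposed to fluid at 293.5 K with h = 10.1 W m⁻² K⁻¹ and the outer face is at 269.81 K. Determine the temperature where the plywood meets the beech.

T = 277.76 K

Series thermal resistances, inner to outer:
  R_conv,in = 1/(hA) = 1/(10.1·6.67) = 0.01484 K/W
  R_plywood = L/(kA) = 0.0507/(0.101·6.67) = 0.07526 K/W
  R_beech = L/(kA) = 0.0562/(0.185·6.67) = 0.04554 K/W
ΣR = 0.01484 + 0.07526 + 0.04554 = 0.1356 K/W
Q = ΔT/ΣR = (293.5 K − 269.81 K)/0.1356 = 174.7 W
From the inner boundary to the plywood/beech interface, ΣR_partial = 0.09010 K/W.
T_interface = T_in − Q·ΣR_partial = 293.5 K − (174.7)(0.09010) = 277.76 K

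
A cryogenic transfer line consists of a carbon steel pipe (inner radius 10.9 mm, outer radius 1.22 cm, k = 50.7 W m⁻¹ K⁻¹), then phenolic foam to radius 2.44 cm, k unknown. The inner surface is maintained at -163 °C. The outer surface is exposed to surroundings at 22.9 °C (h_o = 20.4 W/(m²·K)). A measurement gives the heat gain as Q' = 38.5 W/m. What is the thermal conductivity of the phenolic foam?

k = 0.0245 W/m·K

ΣR = ΔT/Q' = |-163 − 22.9|/38.5 = 4.829 m·K/W
Known resistances:
  R'_carbon steel = ln(0.0122/0.0109)/(2πk) = 0.1127/(2π·50.7) = 3.537×10^-4 m·K/W
  R'_conv,out = 1/(2πr h) = 1/(2π·0.0244·20.4) = 0.3197 m·K/W
R_phenolic foam = ΣR − ΣR_known = 4.829 − 0.3201 = 4.509 m·K/W
ln(r₂/r₁)/(2πk) = 4.509 ⇒ k = 0.6931/(2π·4.509) = 0.0245 W/m·K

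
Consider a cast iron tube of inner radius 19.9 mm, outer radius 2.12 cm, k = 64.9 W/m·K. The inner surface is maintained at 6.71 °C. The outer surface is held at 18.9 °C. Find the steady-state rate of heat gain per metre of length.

Q' = 78.6 kW/m

Q' = 2πk·ΔT/ln(r₂/r₁) = 2π × 64.9 × 12.19 / ln(0.0212/0.0199) = 78600 W/m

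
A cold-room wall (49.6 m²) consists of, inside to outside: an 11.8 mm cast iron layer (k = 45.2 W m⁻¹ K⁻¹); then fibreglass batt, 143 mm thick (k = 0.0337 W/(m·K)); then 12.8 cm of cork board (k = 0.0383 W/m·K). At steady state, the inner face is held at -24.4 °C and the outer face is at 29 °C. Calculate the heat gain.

Q = 349 W

Treat each layer as a resistance in series:
  R_cast iron = L/(kA) = 0.0118/(45.2·49.6) = 5.263×10^-6 K/W
  R_fibreglass batt = L/(kA) = 0.143/(0.0337·49.6) = 0.08555 K/W
  R_cork board = L/(kA) = 0.128/(0.0383·49.6) = 0.06738 K/W
ΣR = 5.263×10^-6 + 0.08555 + 0.06738 = 0.1529 K/W
Q = ΔT/ΣR = (-24.4 °C − 29 °C)/0.1529 = -349 W
(Negative Q ⇒ heat flows inward; heat gain = 349 W.)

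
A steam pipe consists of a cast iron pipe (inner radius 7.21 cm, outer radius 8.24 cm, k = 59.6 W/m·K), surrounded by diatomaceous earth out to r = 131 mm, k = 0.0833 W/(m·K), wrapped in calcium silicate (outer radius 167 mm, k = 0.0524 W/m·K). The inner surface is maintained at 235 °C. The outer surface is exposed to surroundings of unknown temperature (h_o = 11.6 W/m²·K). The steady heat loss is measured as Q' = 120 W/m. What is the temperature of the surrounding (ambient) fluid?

T_out = 30.3 °C

Sum the resistances:
  R'_cast iron = ln(0.0824/0.0721)/(2πk) = 0.1335/(2π·59.6) = 3.566×10^-4 m·K/W
  R'_diatomaceous earth = ln(0.131/0.0824)/(2πk) = 0.4636/(2π·0.0833) = 0.8858 m·K/W
  R'_calcium silicate = ln(0.167/0.131)/(2πk) = 0.2428/(2π·0.0524) = 0.7374 m·K/W
  R'_conv,out = 1/(2πr h) = 1/(2π·0.167·11.6) = 0.08216 m·K/W
ΣR = 1.706 m·K/W
ΔT = Q'·ΣR = 120 × 1.706 = 204.7 K
Heat flows outward, so T_out = T_in − ΔT = 235 − 204.7 = 30.3 °C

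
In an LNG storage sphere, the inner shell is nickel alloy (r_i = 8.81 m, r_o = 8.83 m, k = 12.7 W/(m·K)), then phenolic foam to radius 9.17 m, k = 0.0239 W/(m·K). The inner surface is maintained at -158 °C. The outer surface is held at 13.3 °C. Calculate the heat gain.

Series thermal resistances, inner to outer:
  R_nickel alloy = (1/8.81 − 1/8.83)/(4πk) = 2.571×10^-4/(4π·12.7) = 1.611×10^-6 K/W
  R_phenolic foam = (1/8.83 − 1/9.17)/(4πk) = 0.004199/(4π·0.0239) = 0.01398 K/W
ΣR = 1.611×10^-6 + 0.01398 = 0.01398 K/W
Q = ΔT/ΣR = (-158 °C − 13.3 °C)/0.01398 = -12300 W
(Negative Q ⇒ heat flows inward; heat gain = 12300 W.)

Q = 12.3 kW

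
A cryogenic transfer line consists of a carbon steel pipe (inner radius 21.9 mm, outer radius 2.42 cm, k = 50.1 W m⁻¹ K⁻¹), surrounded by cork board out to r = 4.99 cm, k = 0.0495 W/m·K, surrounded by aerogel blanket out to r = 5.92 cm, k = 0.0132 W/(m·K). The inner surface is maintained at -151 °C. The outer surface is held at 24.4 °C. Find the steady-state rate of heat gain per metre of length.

Q' = 40.0 W/m

Series thermal resistances, inner to outer:
  R'_carbon steel = ln(0.0242/0.0219)/(2πk) = 0.09987/(2π·50.1) = 3.172×10^-4 m·K/W
  R'_cork board = ln(0.0499/0.0242)/(2πk) = 0.7237/(2π·0.0495) = 2.327 m·K/W
  R'_aerogel blanket = ln(0.0592/0.0499)/(2πk) = 0.1709/(2π·0.0132) = 2.061 m·K/W
ΣR = 3.172×10^-4 + 2.327 + 2.061 = 4.388 m·K/W
Q' = ΔT/ΣR = (-151 °C − 24.4 °C)/4.388 = -40.0 W/m
(Negative Q' ⇒ heat flows inward; heat gain = 40.0 W/m.)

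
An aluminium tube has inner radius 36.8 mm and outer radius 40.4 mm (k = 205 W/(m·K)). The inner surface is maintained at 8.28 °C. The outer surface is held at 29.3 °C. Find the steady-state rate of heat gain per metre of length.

Q' = 290 kW/m

Q' = 2πk·ΔT/ln(r₂/r₁) = 2π × 205 × 21.02 / ln(0.0404/0.0368) = 2.90×10^5 W/m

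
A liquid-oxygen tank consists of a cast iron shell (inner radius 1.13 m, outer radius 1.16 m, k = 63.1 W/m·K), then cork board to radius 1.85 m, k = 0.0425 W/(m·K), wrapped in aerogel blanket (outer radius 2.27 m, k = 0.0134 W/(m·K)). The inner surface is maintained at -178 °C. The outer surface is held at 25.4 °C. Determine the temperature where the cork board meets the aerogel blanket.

T = -75.6 °C

Series thermal resistances, inner to outer:
  R_cast iron = (1/1.13 − 1/1.16)/(4πk) = 0.02289/(4π·63.1) = 2.886×10^-5 K/W
  R_cork board = (1/1.16 − 1/1.85)/(4πk) = 0.3215/(4π·0.0425) = 0.6020 K/W
  R_aerogel blanket = (1/1.85 − 1/2.27)/(4πk) = 0.1000/(4π·0.0134) = 0.5939 K/W
ΣR = 2.886×10^-5 + 0.6020 + 0.5939 = 1.196 K/W
Q = ΔT/ΣR = (-178 °C − 25.4 °C)/1.196 = -170.1 W
From the inner boundary to the cork board/aerogel blanket interface, ΣR_partial = 0.6020 K/W.
T_interface = T_in − Q·ΣR_partial = -178 °C − (-170.1)(0.6020) = -75.6 °C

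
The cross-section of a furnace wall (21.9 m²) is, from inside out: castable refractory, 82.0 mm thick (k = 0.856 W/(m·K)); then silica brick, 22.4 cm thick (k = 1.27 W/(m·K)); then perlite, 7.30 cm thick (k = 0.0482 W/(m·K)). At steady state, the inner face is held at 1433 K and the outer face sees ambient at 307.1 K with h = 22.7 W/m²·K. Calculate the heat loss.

Resistance network (inner→outer):
  R_castable refractory = L/(kA) = 0.0820/(0.856·21.9) = 0.004374 K/W
  R_silica brick = L/(kA) = 0.224/(1.27·21.9) = 0.008054 K/W
  R_perlite = L/(kA) = 0.0730/(0.0482·21.9) = 0.06916 K/W
  R_conv,out = 1/(hA) = 1/(22.7·21.9) = 0.002012 K/W
ΣR = 0.004374 + 0.008054 + 0.06916 + 0.002012 = 0.08360 K/W
Q = ΔT/ΣR = (1433 K − 307.1 K)/0.08360 = 13500 W

Q = 13.5 kW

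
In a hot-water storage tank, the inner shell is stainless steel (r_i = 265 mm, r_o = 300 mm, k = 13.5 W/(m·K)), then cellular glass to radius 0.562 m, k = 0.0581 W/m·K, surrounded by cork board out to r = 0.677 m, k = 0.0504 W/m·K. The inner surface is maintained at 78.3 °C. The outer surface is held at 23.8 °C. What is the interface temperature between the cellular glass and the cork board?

T = 33.8 °C

Series thermal resistances, inner to outer:
  R_stainless steel = (1/0.265 − 1/0.300)/(4πk) = 0.4403/(4π·13.5) = 0.002595 K/W
  R_cellular glass = (1/0.300 − 1/0.562)/(4πk) = 1.554/(4π·0.0581) = 2.128 K/W
  R_cork board = (1/0.562 − 1/0.677)/(4πk) = 0.3023/(4π·0.0504) = 0.4772 K/W
ΣR = 0.002595 + 2.128 + 0.4772 = 2.608 K/W
Q = ΔT/ΣR = (78.3 °C − 23.8 °C)/2.608 = 20.90 W
From the inner boundary to the cellular glass/cork board interface, ΣR_partial = 2.131 K/W.
T_interface = T_in − Q·ΣR_partial = 78.3 °C − (20.90)(2.131) = 33.8 °C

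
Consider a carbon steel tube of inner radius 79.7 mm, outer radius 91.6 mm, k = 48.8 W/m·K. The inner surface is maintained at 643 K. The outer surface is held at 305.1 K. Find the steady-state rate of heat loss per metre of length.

Q' = 2πk·ΔT/ln(r₂/r₁) = 2π × 48.8 × 337.9 / ln(0.0916/0.0797) = 7.45×10^5 W/m

Q' = 745 kW/m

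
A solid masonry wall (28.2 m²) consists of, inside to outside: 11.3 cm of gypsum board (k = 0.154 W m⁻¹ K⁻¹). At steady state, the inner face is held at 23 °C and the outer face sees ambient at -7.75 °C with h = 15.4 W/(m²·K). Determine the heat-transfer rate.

Q = 1090 W

Resistance network (inner→outer):
  R_gypsum board = L/(kA) = 0.113/(0.154·28.2) = 0.02602 K/W
  R_conv,out = 1/(hA) = 1/(15.4·28.2) = 0.002303 K/W
ΣR = 0.02602 + 0.002303 = 0.02832 K/W
Q = ΔT/ΣR = (23 °C − -7.75 °C)/0.02832 = 1090 W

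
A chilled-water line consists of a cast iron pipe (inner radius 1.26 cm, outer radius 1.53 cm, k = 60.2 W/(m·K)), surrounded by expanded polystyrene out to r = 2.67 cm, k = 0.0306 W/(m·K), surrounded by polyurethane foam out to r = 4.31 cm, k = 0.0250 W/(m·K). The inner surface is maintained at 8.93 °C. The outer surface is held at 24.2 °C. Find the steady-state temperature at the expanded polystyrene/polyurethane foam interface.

T = 16.4 °C

Resistance network (inner→outer):
  R'_cast iron = ln(0.0153/0.0126)/(2πk) = 0.1942/(2π·60.2) = 5.133×10^-4 m·K/W
  R'_expanded polystyrene = ln(0.0267/0.0153)/(2πk) = 0.5568/(2π·0.0306) = 2.896 m·K/W
  R'_polyurethane foam = ln(0.0431/0.0267)/(2πk) = 0.4789/(2π·0.0250) = 3.049 m·K/W
ΣR = 5.133×10^-4 + 2.896 + 3.049 = 5.946 m·K/W
Q' = ΔT/ΣR = (8.93 °C − 24.2 °C)/5.946 = -2.568 W/m
From the inner boundary to the expanded polystyrene/polyurethane foam interface, ΣR_partial = 2.897 m·K/W.
T_interface = T_in − Q'·ΣR_partial = 8.93 °C − (-2.568)(2.897) = 16.4 °C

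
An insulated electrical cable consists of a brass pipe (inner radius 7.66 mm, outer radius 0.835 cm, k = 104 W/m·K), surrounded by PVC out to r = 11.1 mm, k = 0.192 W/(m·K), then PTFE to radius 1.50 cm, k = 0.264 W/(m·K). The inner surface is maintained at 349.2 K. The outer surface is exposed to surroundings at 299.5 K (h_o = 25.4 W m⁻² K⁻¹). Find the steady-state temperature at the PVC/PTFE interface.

T = 335.2 K

Treat each layer as a resistance in series:
  R'_brass = ln(0.00835/0.00766)/(2πk) = 0.08625/(2π·104) = 1.320×10^-4 m·K/W
  R'_PVC = ln(0.0111/0.00835)/(2πk) = 0.2847/(2π·0.192) = 0.2360 m·K/W
  R'_PTFE = ln(0.0150/0.0111)/(2πk) = 0.3011/(2π·0.264) = 0.1815 m·K/W
  R'_conv,out = 1/(2πr h) = 1/(2π·0.0150·25.4) = 0.4177 m·K/W
ΣR = 1.320×10^-4 + 0.2360 + 0.1815 + 0.4177 = 0.8353 m·K/W
Q' = ΔT/ΣR = (349.2 K − 299.5 K)/0.8353 = 59.50 W/m
From the inner boundary to the PVC/PTFE interface, ΣR_partial = 0.2361 m·K/W.
T_interface = T_in − Q'·ΣR_partial = 349.2 K − (59.50)(0.2361) = 335.2 K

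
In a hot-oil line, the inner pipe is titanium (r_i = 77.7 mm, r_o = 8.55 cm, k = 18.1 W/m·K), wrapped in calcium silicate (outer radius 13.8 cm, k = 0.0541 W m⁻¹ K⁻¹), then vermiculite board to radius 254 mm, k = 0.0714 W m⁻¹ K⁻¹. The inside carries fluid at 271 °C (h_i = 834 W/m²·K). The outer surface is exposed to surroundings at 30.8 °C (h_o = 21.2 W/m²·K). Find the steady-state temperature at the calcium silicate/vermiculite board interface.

Series thermal resistances, inner to outer:
  R'_conv,in = 1/(2πr h) = 1/(2π·0.0777·834) = 0.002456 m·K/W
  R'_titanium = ln(0.0855/0.0777)/(2πk) = 0.09566/(2π·18.1) = 8.412×10^-4 m·K/W
  R'_calcium silicate = ln(0.138/0.0855)/(2πk) = 0.4787/(2π·0.0541) = 1.408 m·K/W
  R'_vermiculite board = ln(0.254/0.138)/(2πk) = 0.6101/(2π·0.0714) = 1.360 m·K/W
  R'_conv,out = 1/(2πr h) = 1/(2π·0.254·21.2) = 0.02956 m·K/W
ΣR = 0.002456 + 8.412×10^-4 + 1.408 + 1.360 + 0.02956 = 2.801 m·K/W
Q' = ΔT/ΣR = (271 °C − 30.8 °C)/2.801 = 85.76 W/m
From the inner boundary to the calcium silicate/vermiculite board interface, ΣR_partial = 1.411 m·K/W.
T_interface = T_in − Q'·ΣR_partial = 271 °C − (85.76)(1.411) = 150 °C

T = 150 °C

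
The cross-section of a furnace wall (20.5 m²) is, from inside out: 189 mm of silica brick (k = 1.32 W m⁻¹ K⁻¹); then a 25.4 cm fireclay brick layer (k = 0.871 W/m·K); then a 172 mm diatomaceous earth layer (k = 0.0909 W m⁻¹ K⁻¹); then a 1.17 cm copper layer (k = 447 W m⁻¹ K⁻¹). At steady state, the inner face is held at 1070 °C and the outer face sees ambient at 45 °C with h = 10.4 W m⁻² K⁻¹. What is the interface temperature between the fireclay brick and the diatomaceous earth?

Treat each layer as a resistance in series:
  R_silica brick = L/(kA) = 0.189/(1.32·20.5) = 0.006984 K/W
  R_fireclay brick = L/(kA) = 0.254/(0.871·20.5) = 0.01423 K/W
  R_diatomaceous earth = L/(kA) = 0.172/(0.0909·20.5) = 0.09230 K/W
  R_copper = L/(kA) = 0.0117/(447·20.5) = 1.277×10^-6 K/W
  R_conv,out = 1/(hA) = 1/(10.4·20.5) = 0.004690 K/W
ΣR = 0.006984 + 0.01423 + 0.09230 + 1.277×10^-6 + 0.004690 = 0.1182 K/W
Q = ΔT/ΣR = (1070 °C − 45 °C)/0.1182 = 8672 W
From the inner boundary to the fireclay brick/diatomaceous earth interface, ΣR_partial = 0.02121 K/W.
T_interface = T_in − Q·ΣR_partial = 1070 °C − (8672)(0.02121) = 886 °C

T = 886 °C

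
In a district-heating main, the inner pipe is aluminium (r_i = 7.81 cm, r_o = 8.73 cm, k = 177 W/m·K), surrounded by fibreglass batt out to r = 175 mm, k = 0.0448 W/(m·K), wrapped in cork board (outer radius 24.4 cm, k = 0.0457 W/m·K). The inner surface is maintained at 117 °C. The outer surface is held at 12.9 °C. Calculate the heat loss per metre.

Resistance network (inner→outer):
  R'_aluminium = ln(0.0873/0.0781)/(2πk) = 0.1114/(2π·177) = 1.001×10^-4 m·K/W
  R'_fibreglass batt = ln(0.175/0.0873)/(2πk) = 0.6954/(2π·0.0448) = 2.471 m·K/W
  R'_cork board = ln(0.244/0.175)/(2πk) = 0.3324/(2π·0.0457) = 1.158 m·K/W
ΣR = 1.001×10^-4 + 2.471 + 1.158 = 3.629 m·K/W
Q' = ΔT/ΣR = (117 °C − 12.9 °C)/3.629 = 28.7 W/m

Q' = 28.7 W/m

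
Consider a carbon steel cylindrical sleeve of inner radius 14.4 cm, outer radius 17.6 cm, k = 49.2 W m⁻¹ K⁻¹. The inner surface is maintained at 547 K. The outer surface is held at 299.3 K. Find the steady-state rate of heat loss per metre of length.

Q' = 2πk·ΔT/ln(r₂/r₁) = 2π × 49.2 × 247.7 / ln(0.176/0.144) = 3.82×10^5 W/m

Q' = 382 kW/m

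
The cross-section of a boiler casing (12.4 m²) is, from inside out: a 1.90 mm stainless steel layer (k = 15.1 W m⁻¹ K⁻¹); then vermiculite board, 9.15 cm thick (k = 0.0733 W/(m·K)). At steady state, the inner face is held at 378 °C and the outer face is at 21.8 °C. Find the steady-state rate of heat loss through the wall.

Treat each layer as a resistance in series:
  R_stainless steel = L/(kA) = 0.00190/(15.1·12.4) = 1.015×10^-5 K/W
  R_vermiculite board = L/(kA) = 0.0915/(0.0733·12.4) = 0.1007 K/W
ΣR = 1.015×10^-5 + 0.1007 = 0.1007 K/W
Q = ΔT/ΣR = (378 °C − 21.8 °C)/0.1007 = 3540 W

Q = 3.54 kW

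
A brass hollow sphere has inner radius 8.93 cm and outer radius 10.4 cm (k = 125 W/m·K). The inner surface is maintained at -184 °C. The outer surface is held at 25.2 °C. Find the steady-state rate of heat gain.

Q = 2.08×10^5 W

Q = 4πk·ΔT/(1/r₁ − 1/r₂) = 4π × 125 × 209.2 / (1/0.0893 − 1/0.104) = 2.08×10^5 W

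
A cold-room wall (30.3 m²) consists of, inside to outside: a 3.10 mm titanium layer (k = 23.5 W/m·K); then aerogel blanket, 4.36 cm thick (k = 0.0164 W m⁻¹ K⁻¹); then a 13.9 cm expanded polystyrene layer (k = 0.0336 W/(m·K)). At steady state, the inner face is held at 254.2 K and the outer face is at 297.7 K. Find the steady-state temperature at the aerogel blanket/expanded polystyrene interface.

Treat each layer as a resistance in series:
  R_titanium = L/(kA) = 0.00310/(23.5·30.3) = 4.354×10^-6 K/W
  R_aerogel blanket = L/(kA) = 0.0436/(0.0164·30.3) = 0.08774 K/W
  R_expanded polystyrene = L/(kA) = 0.139/(0.0336·30.3) = 0.1365 K/W
ΣR = 4.354×10^-6 + 0.08774 + 0.1365 = 0.2242 K/W
Q = ΔT/ΣR = (254.2 K − 297.7 K)/0.2242 = -194.0 W
From the inner boundary to the aerogel blanket/expanded polystyrene interface, ΣR_partial = 0.08774 K/W.
T_interface = T_in − Q·ΣR_partial = 254.2 K − (-194.0)(0.08774) = 271.22 K

T = 271.22 K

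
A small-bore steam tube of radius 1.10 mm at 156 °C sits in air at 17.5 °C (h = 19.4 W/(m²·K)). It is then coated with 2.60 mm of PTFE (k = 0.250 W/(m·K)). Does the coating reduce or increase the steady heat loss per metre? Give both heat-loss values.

Critical radius for a cylinder: r_cr = k/h = 0.0129 m = 1.29 cm.
Outer radius after coating: r₂ = 0.00110 + 0.00260 = 0.00370 m.
Since r₁ < r_cr and r₂ ≤ r_cr, the coating moves toward the maximum at r_cr — heat loss rises.
Bare: R = 1/(2πr₁h) = 7.458 m·K/W; Q = 138.5/7.458 = 18.6 W/m.
Coated: R = R_cond + R_conv = 2.989 m·K/W; Q = 138.5/2.989 = 46.3 W/m.

increases: 18.6 → 46.3 W/m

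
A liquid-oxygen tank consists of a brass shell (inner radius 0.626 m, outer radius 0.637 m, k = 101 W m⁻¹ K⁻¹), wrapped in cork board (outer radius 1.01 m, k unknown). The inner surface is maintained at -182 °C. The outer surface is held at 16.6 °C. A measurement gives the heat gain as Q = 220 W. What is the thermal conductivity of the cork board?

ΣR = ΔT/Q = |-182 − 16.6|/220 = 0.9027 K/W
Known resistances:
  R_brass = (1/0.626 − 1/0.637)/(4πk) = 0.02759/(4π·101) = 2.173×10^-5 K/W
R_cork board = ΣR − ΣR_known = 0.9027 − 2.173×10^-5 = 0.9027 K/W
(1/r₁−1/r₂)/(4πk) = 0.9027 ⇒ k = 0.5798/(4π·0.9027) = 0.0511 W/m·K

k = 0.0511 W/m·K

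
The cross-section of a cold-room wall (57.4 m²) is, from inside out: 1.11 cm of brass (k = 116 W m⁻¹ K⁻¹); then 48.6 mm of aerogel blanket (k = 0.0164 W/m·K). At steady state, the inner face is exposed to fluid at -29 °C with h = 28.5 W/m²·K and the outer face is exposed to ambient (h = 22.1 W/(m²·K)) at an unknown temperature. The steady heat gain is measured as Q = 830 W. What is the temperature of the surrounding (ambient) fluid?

Series resistances:
  R_conv,in = 1/(hA) = 1/(28.5·57.4) = 6.113×10^-4 K/W
  R_brass = L/(kA) = 0.0111/(116·57.4) = 1.667×10^-6 K/W
  R_aerogel blanket = L/(kA) = 0.0486/(0.0164·57.4) = 0.05163 K/W
  R_conv,out = 1/(hA) = 1/(22.1·57.4) = 7.883×10^-4 K/W
ΣR = 0.05303 K/W
ΔT = Q·ΣR = 830 × 0.05303 = 44.01 K
Heat flows inward, so T_out = T_in + ΔT = -29 + 44.01 = 15.0 °C

T_out = 15.0 °C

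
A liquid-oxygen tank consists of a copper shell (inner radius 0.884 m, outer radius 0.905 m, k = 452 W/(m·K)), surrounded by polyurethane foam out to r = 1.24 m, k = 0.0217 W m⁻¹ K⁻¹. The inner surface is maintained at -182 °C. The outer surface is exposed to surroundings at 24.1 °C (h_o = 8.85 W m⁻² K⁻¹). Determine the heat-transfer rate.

Q = 187 W

Resistance network (inner→outer):
  R_copper = (1/0.884 − 1/0.905)/(4πk) = 0.02625/(4π·452) = 4.621×10^-6 K/W
  R_polyurethane foam = (1/0.905 − 1/1.24)/(4πk) = 0.2985/(4π·0.0217) = 1.095 K/W
  R_conv,out = 1/(4πr²h) = 1/(4π·1.24²·8.85) = 0.005848 K/W
ΣR = 4.621×10^-6 + 1.095 + 0.005848 = 1.101 K/W
Q = ΔT/ΣR = (-182 °C − 24.1 °C)/1.101 = -187 W
(Negative Q ⇒ heat flows inward; heat gain = 187 W.)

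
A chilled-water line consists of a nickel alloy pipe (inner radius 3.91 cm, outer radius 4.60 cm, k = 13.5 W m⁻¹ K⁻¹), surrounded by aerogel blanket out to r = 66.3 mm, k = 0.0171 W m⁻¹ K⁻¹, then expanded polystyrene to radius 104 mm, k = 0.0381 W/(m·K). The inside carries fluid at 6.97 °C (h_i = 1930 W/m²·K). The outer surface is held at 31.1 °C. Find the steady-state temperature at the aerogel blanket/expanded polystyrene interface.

Resistance network (inner→outer):
  R'_conv,in = 1/(2πr h) = 1/(2π·0.0391·1930) = 0.002109 m·K/W
  R'_nickel alloy = ln(0.0460/0.0391)/(2πk) = 0.1625/(2π·13.5) = 0.001916 m·K/W
  R'_aerogel blanket = ln(0.0663/0.0460)/(2πk) = 0.3655/(2π·0.0171) = 3.402 m·K/W
  R'_expanded polystyrene = ln(0.104/0.0663)/(2πk) = 0.4502/(2π·0.0381) = 1.881 m·K/W
ΣR = 0.002109 + 0.001916 + 3.402 + 1.881 = 5.287 m·K/W
Q' = ΔT/ΣR = (6.97 °C − 31.1 °C)/5.287 = -4.564 W/m
From the inner boundary to the aerogel blanket/expanded polystyrene interface, ΣR_partial = 3.406 m·K/W.
T_interface = T_in − Q'·ΣR_partial = 6.97 °C − (-4.564)(3.406) = 22.5 °C

T = 22.5 °C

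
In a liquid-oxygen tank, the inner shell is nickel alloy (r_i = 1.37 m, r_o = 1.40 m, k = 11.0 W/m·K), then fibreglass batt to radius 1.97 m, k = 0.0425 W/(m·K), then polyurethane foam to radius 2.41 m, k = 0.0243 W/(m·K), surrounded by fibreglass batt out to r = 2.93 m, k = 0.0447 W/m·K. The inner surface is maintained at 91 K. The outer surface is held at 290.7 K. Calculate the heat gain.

Q = 243 W

Series thermal resistances, inner to outer:
  R_nickel alloy = (1/1.37 − 1/1.40)/(4πk) = 0.01564/(4π·11.0) = 1.132×10^-4 K/W
  R_fibreglass batt = (1/1.40 − 1/1.97)/(4πk) = 0.2067/(4π·0.0425) = 0.3870 K/W
  R_polyurethane foam = (1/1.97 − 1/2.41)/(4πk) = 0.09268/(4π·0.0243) = 0.3035 K/W
  R_fibreglass batt = (1/2.41 − 1/2.93)/(4πk) = 0.07364/(4π·0.0447) = 0.1311 K/W
ΣR = 1.132×10^-4 + 0.3870 + 0.3035 + 0.1311 = 0.8217 K/W
Q = ΔT/ΣR = (91 K − 290.7 K)/0.8217 = -243 W
(Negative Q ⇒ heat flows inward; heat gain = 243 W.)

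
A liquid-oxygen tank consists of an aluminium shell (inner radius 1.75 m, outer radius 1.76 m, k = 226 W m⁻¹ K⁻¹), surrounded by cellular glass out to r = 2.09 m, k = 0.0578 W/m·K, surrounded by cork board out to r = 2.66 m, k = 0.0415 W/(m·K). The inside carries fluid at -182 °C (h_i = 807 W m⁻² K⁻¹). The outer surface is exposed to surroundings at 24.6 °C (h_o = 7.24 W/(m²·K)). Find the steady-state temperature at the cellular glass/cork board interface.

Treat each layer as a resistance in series:
  R_conv,in = 1/(4πr²h) = 1/(4π·1.75²·807) = 3.220×10^-5 K/W
  R_aluminium = (1/1.75 − 1/1.76)/(4πk) = 0.003247/(4π·226) = 1.143×10^-6 K/W
  R_cellular glass = (1/1.76 − 1/2.09)/(4πk) = 0.08971/(4π·0.0578) = 0.1235 K/W
  R_cork board = (1/2.09 − 1/2.66)/(4πk) = 0.1025/(4π·0.0415) = 0.1966 K/W
  R_conv,out = 1/(4πr²h) = 1/(4π·2.66²·7.24) = 0.001553 K/W
ΣR = 3.220×10^-5 + 1.143×10^-6 + 0.1235 + 0.1966 + 0.001553 = 0.3217 K/W
Q = ΔT/ΣR = (-182 °C − 24.6 °C)/0.3217 = -642.2 W
From the inner boundary to the cellular glass/cork board interface, ΣR_partial = 0.1235 K/W.
T_interface = T_in − Q·ΣR_partial = -182 °C − (-642.2)(0.1235) = -103 °C

T = -103 °C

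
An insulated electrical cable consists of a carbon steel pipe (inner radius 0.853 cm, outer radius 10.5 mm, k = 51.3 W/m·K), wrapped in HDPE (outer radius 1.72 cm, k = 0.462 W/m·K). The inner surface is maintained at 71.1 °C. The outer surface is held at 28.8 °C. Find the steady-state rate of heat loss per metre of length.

Q' = 248 W/m

Resistance network (inner→outer):
  R'_carbon steel = ln(0.0105/0.00853)/(2πk) = 0.2078/(2π·51.3) = 6.446×10^-4 m·K/W
  R'_HDPE = ln(0.0172/0.0105)/(2πk) = 0.4935/(2π·0.462) = 0.1700 m·K/W
ΣR = 6.446×10^-4 + 0.1700 = 0.1706 m·K/W
Q' = ΔT/ΣR = (71.1 °C − 28.8 °C)/0.1706 = 248 W/m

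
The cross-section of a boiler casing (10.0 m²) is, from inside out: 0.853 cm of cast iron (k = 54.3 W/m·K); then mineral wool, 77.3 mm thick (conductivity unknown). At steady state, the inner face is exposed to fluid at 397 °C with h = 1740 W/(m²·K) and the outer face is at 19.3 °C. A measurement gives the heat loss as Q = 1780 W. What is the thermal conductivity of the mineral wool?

ΣR = ΔT/Q = |397 − 19.3|/1780 = 0.2122 K/W
Known resistances:
  R_conv,in = 1/(hA) = 1/(1740·10.0) = 5.747×10^-5 K/W
  R_cast iron = L/(kA) = 0.00853/(54.3·10.0) = 1.571×10^-5 K/W
R_mineral wool = ΣR − ΣR_known = 0.2122 − 7.318×10^-5 = 0.2121 K/W
L/(kA) = 0.2121 ⇒ k = 0.0773/(0.2121·10.0) = 0.0364 W/m·K

k = 0.0364 W/m·K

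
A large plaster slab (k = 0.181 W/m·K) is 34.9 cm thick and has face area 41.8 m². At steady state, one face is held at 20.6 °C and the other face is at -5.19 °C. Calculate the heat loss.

Q = 559 W

Q = kA·ΔT/L = 0.181 × 41.8 × |20.6 °C − -5.19 °C| / 0.349 = 559 W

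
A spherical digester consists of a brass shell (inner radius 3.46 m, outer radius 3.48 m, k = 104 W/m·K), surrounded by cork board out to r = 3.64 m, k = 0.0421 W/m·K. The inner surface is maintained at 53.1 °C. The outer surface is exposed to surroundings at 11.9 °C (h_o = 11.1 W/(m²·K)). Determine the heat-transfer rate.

Resistance network (inner→outer):
  R_brass = (1/3.46 − 1/3.48)/(4πk) = 0.001661/(4π·104) = 1.271×10^-6 K/W
  R_cork board = (1/3.48 − 1/3.64)/(4πk) = 0.01263/(4π·0.0421) = 0.02388 K/W
  R_conv,out = 1/(4πr²h) = 1/(4π·3.64²·11.1) = 5.411×10^-4 K/W
ΣR = 1.271×10^-6 + 0.02388 + 5.411×10^-4 = 0.02442 K/W
Q = ΔT/ΣR = (53.1 °C − 11.9 °C)/0.02442 = 1690 W

Q = 1690 W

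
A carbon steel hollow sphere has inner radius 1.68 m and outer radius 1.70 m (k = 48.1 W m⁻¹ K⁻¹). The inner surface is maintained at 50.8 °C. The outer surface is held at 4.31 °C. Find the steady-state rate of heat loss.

Q = 4010 kW

Q = 4πk·ΔT/(1/r₁ − 1/r₂) = 4π × 48.1 × 46.49 / (1/1.68 − 1/1.70) = 4.01×10^6 W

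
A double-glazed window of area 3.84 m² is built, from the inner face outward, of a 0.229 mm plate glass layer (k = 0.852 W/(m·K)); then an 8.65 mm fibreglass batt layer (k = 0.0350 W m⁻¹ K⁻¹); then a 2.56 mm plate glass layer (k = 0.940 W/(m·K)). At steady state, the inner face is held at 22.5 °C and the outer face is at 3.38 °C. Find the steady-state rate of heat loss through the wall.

Q = 294 W

Resistance network (inner→outer):
  R_plate glass = L/(kA) = 2.29×10^-4/(0.852·3.84) = 6.999×10^-5 K/W
  R_fibreglass batt = L/(kA) = 0.00865/(0.0350·3.84) = 0.06436 K/W
  R_plate glass = L/(kA) = 0.00256/(0.940·3.84) = 7.092×10^-4 K/W
ΣR = 6.999×10^-5 + 0.06436 + 7.092×10^-4 = 0.06514 K/W
Q = ΔT/ΣR = (22.5 °C − 3.38 °C)/0.06514 = 294 W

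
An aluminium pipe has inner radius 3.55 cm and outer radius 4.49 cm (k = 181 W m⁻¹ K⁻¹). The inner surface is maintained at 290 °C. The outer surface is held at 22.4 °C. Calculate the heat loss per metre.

Q' = 1300 kW/m

Q' = 2πk·ΔT/ln(r₂/r₁) = 2π × 181 × 267.6 / ln(0.0449/0.0355) = 1.30×10^6 W/m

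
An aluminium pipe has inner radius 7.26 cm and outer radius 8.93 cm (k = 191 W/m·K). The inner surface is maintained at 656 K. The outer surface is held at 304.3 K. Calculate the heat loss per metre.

Q' = 2πk·ΔT/ln(r₂/r₁) = 2π × 191 × 351.7 / ln(0.0893/0.0726) = 2.04×10^6 W/m

Q' = 2.04×10^6 W/m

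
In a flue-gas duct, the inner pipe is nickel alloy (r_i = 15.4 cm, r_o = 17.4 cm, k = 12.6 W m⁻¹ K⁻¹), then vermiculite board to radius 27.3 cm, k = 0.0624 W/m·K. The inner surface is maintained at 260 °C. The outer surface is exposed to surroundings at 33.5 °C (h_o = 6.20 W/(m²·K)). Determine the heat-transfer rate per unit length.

Q' = 182 W/m

Treat each layer as a resistance in series:
  R'_nickel alloy = ln(0.174/0.154)/(2πk) = 0.1221/(2π·12.6) = 0.001542 m·K/W
  R'_vermiculite board = ln(0.273/0.174)/(2πk) = 0.4504/(2π·0.0624) = 1.149 m·K/W
  R'_conv,out = 1/(2πr h) = 1/(2π·0.273·6.20) = 0.09403 m·K/W
ΣR = 0.001542 + 1.149 + 0.09403 = 1.245 m·K/W
Q' = ΔT/ΣR = (260 °C − 33.5 °C)/1.245 = 182 W/m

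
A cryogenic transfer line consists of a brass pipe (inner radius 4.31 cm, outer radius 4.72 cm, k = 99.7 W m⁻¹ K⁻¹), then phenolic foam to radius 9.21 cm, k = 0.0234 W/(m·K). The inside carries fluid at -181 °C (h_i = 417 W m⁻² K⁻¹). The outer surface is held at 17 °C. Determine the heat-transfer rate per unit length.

Series thermal resistances, inner to outer:
  R'_conv,in = 1/(2πr h) = 1/(2π·0.0431·417) = 0.008855 m·K/W
  R'_brass = ln(0.0472/0.0431)/(2πk) = 0.09087/(2π·99.7) = 1.451×10^-4 m·K/W
  R'_phenolic foam = ln(0.0921/0.0472)/(2πk) = 0.6685/(2π·0.0234) = 4.547 m·K/W
ΣR = 0.008855 + 1.451×10^-4 + 4.547 = 4.556 m·K/W
Q' = ΔT/ΣR = (-181 °C − 17 °C)/4.556 = -43.5 W/m
(Negative Q' ⇒ heat flows inward; heat gain = 43.5 W/m.)

Q' = 43.5 W/m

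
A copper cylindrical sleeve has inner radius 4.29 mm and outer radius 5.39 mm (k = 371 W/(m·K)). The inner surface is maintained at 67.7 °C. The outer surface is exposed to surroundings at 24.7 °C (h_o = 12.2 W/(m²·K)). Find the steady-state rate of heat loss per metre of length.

Q' = 17.8 W/m

Series thermal resistances, inner to outer:
  R'_copper = ln(0.00539/0.00429)/(2πk) = 0.2283/(2π·371) = 9.792×10^-5 m·K/W
  R'_conv,out = 1/(2πr h) = 1/(2π·0.00539·12.2) = 2.420 m·K/W
ΣR = 9.792×10^-5 + 2.420 = 2.420 m·K/W
Q' = ΔT/ΣR = (67.7 °C − 24.7 °C)/2.420 = 17.8 W/m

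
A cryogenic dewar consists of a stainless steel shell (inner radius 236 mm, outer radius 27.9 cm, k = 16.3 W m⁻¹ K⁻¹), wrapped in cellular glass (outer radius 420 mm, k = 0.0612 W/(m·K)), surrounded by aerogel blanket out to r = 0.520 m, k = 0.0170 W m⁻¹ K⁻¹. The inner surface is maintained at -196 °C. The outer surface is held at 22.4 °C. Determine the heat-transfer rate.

Treat each layer as a resistance in series:
  R_stainless steel = (1/0.236 − 1/0.279)/(4πk) = 0.6531/(4π·16.3) = 0.003188 K/W
  R_cellular glass = (1/0.279 − 1/0.420)/(4πk) = 1.203/(4π·0.0612) = 1.565 K/W
  R_aerogel blanket = (1/0.420 − 1/0.520)/(4πk) = 0.4579/(4π·0.0170) = 2.143 K/W
ΣR = 0.003188 + 1.565 + 2.143 = 3.711 K/W
Q = ΔT/ΣR = (-196 °C − 22.4 °C)/3.711 = -58.9 W
(Negative Q ⇒ heat flows inward; heat gain = 58.9 W.)

Q = 58.9 W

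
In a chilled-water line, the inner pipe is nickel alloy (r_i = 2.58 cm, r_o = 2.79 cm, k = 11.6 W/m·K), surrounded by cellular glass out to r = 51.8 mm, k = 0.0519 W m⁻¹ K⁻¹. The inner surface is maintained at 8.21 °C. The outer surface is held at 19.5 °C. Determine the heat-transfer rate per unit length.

Q' = 5.95 W/m

Series thermal resistances, inner to outer:
  R'_nickel alloy = ln(0.0279/0.0258)/(2πk) = 0.07825/(2π·11.6) = 0.001074 m·K/W
  R'_cellular glass = ln(0.0518/0.0279)/(2πk) = 0.6188/(2π·0.0519) = 1.897 m·K/W
ΣR = 0.001074 + 1.897 = 1.898 m·K/W
Q' = ΔT/ΣR = (8.21 °C − 19.5 °C)/1.898 = -5.95 W/m
(Negative Q' ⇒ heat flows inward; heat gain = 5.95 W/m.)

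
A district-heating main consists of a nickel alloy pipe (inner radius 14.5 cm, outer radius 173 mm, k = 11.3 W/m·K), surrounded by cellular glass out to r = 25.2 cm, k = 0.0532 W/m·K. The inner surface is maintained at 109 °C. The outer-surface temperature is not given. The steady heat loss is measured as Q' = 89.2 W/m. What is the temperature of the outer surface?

T_out = 8.4 °C

Series resistances:
  R'_nickel alloy = ln(0.173/0.145)/(2πk) = 0.1766/(2π·11.3) = 0.002487 m·K/W
  R'_cellular glass = ln(0.252/0.173)/(2πk) = 0.3761/(2π·0.0532) = 1.125 m·K/W
ΣR = 1.128 m·K/W
ΔT = Q'·ΣR = 89.2 × 1.128 = 100.6 K
Heat flows outward, so T_out = T_in − ΔT = 109 − 100.6 = 8.4 °C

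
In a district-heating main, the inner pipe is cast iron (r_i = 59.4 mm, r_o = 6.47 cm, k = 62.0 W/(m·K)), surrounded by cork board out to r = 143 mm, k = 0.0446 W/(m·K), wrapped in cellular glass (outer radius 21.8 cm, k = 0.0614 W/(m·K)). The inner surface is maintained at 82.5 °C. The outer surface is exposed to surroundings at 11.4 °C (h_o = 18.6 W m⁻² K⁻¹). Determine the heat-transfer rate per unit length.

Q' = 17.9 W/m

Treat each layer as a resistance in series:
  R'_cast iron = ln(0.0647/0.0594)/(2πk) = 0.08547/(2π·62.0) = 2.194×10^-4 m·K/W
  R'_cork board = ln(0.143/0.0647)/(2πk) = 0.7931/(2π·0.0446) = 2.830 m·K/W
  R'_cellular glass = ln(0.218/0.143)/(2πk) = 0.4217/(2π·0.0614) = 1.093 m·K/W
  R'_conv,out = 1/(2πr h) = 1/(2π·0.218·18.6) = 0.03925 m·K/W
ΣR = 2.194×10^-4 + 2.830 + 1.093 + 0.03925 = 3.962 m·K/W
Q' = ΔT/ΣR = (82.5 °C − 11.4 °C)/3.962 = 17.9 W/m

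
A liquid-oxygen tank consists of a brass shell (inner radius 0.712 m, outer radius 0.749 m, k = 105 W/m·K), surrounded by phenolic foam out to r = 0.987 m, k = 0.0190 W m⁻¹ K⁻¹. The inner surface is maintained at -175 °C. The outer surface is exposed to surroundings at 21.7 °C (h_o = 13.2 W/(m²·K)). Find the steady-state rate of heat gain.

Q = 145 W

Resistance network (inner→outer):
  R_brass = (1/0.712 − 1/0.749)/(4πk) = 0.06938/(4π·105) = 5.258×10^-5 K/W
  R_phenolic foam = (1/0.749 − 1/0.987)/(4πk) = 0.3219/(4π·0.0190) = 1.348 K/W
  R_conv,out = 1/(4πr²h) = 1/(4π·0.987²·13.2) = 0.006188 K/W
ΣR = 5.258×10^-5 + 1.348 + 0.006188 = 1.354 K/W
Q = ΔT/ΣR = (-175 °C − 21.7 °C)/1.354 = -145 W
(Negative Q ⇒ heat flows inward; heat gain = 145 W.)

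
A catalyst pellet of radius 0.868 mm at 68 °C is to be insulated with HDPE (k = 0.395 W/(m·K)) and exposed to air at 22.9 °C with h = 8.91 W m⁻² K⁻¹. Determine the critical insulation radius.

For a sphere, r_cr = 2k_ins/h = 2·0.395/8.91 = 0.0887 m = 8.87 cm

r_cr = 8.87 cm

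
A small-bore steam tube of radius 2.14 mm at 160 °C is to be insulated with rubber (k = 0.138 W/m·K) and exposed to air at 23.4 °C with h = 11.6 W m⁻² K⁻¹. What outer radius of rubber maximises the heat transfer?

r_cr = 1.19 cm

For a cylinder, r_cr = k_ins/h = 0.138/11.6 = 0.0119 m = 1.19 cm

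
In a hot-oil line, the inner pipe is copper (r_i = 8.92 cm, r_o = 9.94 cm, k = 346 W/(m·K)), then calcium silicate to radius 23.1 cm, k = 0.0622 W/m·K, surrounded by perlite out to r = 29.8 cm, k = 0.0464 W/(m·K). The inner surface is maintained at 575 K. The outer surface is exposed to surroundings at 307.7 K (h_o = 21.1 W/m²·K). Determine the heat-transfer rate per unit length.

Resistance network (inner→outer):
  R'_copper = ln(0.0994/0.0892)/(2πk) = 0.1083/(2π·346) = 4.980×10^-5 m·K/W
  R'_calcium silicate = ln(0.231/0.0994)/(2πk) = 0.8433/(2π·0.0622) = 2.158 m·K/W
  R'_perlite = ln(0.298/0.231)/(2πk) = 0.2547/(2π·0.0464) = 0.8736 m·K/W
  R'_conv,out = 1/(2πr h) = 1/(2π·0.298·21.1) = 0.02531 m·K/W
ΣR = 4.980×10^-5 + 2.158 + 0.8736 + 0.02531 = 3.057 m·K/W
Q' = ΔT/ΣR = (575 K − 307.7 K)/3.057 = 87.4 W/m

Q' = 87.4 W/m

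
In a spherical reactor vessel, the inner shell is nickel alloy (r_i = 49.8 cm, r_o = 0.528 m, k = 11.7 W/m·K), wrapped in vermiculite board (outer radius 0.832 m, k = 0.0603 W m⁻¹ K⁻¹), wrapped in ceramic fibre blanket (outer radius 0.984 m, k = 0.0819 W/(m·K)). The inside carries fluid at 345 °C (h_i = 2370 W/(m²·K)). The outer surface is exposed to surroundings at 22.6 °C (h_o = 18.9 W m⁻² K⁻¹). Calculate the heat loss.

Q = 293 W

Treat each layer as a resistance in series:
  R_conv,in = 1/(4πr²h) = 1/(4π·0.498²·2370) = 1.354×10^-4 K/W
  R_nickel alloy = (1/0.498 − 1/0.528)/(4πk) = 0.1141/(4π·11.7) = 7.760×10^-4 K/W
  R_vermiculite board = (1/0.528 − 1/0.832)/(4πk) = 0.6920/(4π·0.0603) = 0.9132 K/W
  R_ceramic fibre blanket = (1/0.832 − 1/0.984)/(4πk) = 0.1857/(4π·0.0819) = 0.1804 K/W
  R_conv,out = 1/(4πr²h) = 1/(4π·0.984²·18.9) = 0.004348 K/W
ΣR = 1.354×10^-4 + 7.760×10^-4 + 0.9132 + 0.1804 + 0.004348 = 1.099 K/W
Q = ΔT/ΣR = (345 °C − 22.6 °C)/1.099 = 293 W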